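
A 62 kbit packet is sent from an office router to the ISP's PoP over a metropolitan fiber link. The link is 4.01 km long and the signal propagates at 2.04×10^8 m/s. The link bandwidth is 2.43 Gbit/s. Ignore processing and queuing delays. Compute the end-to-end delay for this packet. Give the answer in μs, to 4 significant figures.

45.17 μs

L = 62000 bits.
Transmission delay = L/R = 62000 / 2430000000 = 25.5144 μs.
Propagation delay = d/s = 4010 m / 204000000 m/s = 19.6569 μs.
Total = 45.17 μs.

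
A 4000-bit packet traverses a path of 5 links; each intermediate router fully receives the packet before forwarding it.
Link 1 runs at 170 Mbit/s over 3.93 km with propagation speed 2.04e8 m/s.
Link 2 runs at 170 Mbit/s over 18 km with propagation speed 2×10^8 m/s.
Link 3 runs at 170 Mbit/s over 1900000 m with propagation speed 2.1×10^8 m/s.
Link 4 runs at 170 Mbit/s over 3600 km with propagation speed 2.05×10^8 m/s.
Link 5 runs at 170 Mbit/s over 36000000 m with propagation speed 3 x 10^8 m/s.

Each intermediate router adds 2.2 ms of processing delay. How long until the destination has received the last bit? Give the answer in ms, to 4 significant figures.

155.6 ms

Transmission delay per hop = L/R = 4000/170000000 = 0.0235294 ms; 5 hops → 0.117647 ms.
Propagation delays (d/s per hop): 0.0192647, 0.09, 9.04762, 17.561, 120 ms; sum = 146.718 ms.
Processing at 4 router(s): 4 × 2.2 ms = 8.8 ms.
End-to-end = 155.6 ms.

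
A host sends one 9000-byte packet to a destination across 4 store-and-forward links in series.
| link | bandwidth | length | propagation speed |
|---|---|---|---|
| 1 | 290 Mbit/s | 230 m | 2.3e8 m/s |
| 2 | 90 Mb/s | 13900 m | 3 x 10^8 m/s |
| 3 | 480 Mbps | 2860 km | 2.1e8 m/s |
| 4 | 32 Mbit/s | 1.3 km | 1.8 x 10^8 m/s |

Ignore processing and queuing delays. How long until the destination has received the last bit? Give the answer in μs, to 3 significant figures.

L = 9000 × 8 = 72000 bits.
Transmission delays (L/R per hop): 248.276, 800, 150, 2250 μs; sum = 3448.28 μs.
Propagation delays (d/s per hop): 1, 46.3333, 13619, 7.22222 μs; sum = 13673.6 μs.
End-to-end = 17100 μs.

17100 μs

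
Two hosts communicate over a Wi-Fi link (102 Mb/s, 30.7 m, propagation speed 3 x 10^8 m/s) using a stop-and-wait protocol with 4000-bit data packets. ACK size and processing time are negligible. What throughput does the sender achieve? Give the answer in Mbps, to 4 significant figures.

101.5 Mbps

t_tx = L/R = 4000/102000000 = 3.92157e-05 s.
t_prop = 30.7/300000000 = 1.02333e-07 s; RTT = 2.04667e-07 s.
Cycle = t_tx + RTT = 3.94204e-05 s.
Throughput = L / cycle = 4000 / 3.94204e-05 = 101.5 Mbps.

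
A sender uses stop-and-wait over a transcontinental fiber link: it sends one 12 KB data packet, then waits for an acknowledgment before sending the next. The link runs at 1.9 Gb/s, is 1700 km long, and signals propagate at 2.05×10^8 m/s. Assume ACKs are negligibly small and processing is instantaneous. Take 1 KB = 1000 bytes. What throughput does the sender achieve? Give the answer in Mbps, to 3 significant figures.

t_tx = L/R = 96000/1900000000 = 5.05263e-05 s.
t_prop = 1700000/2.05e+08 = 0.00829268 s; RTT = 0.0165854 s.
Cycle = t_tx + RTT = 0.0166359 s.
Throughput = L / cycle = 96000 / 0.0166359 = 5.77 Mbps.

5.77 Mbps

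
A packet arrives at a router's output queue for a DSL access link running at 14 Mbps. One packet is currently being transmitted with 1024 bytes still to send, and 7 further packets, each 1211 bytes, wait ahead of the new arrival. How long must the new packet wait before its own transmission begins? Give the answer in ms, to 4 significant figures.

5.429 ms

Each queued packet: L/R = 9688/14000000 = 0.692 ms.
7 queued → 4.844 ms.
Plus remaining 8192 bits of current packet: 0.585143 ms.
Queuing delay = 5.429 ms.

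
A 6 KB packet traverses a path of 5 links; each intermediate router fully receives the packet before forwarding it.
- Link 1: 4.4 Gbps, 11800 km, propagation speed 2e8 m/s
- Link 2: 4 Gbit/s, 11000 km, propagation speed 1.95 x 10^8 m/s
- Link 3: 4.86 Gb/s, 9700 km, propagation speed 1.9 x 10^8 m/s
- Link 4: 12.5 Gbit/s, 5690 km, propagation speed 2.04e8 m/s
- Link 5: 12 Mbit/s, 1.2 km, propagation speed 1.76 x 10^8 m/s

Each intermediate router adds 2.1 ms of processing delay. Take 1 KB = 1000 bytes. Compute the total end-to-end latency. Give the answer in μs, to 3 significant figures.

L = 48000 bits.
Transmission delays (L/R per hop): 10.9091, 12, 9.87654, 3.84, 4000 μs; sum = 4036.63 μs.
Propagation delays (d/s per hop): 59000, 56410.3, 51052.6, 27892.2, 6.81818 μs; sum = 194362 μs.
Processing at 4 router(s): 4 × 2.1 ms = 8400 μs.
End-to-end = 207000 μs.

207000 μs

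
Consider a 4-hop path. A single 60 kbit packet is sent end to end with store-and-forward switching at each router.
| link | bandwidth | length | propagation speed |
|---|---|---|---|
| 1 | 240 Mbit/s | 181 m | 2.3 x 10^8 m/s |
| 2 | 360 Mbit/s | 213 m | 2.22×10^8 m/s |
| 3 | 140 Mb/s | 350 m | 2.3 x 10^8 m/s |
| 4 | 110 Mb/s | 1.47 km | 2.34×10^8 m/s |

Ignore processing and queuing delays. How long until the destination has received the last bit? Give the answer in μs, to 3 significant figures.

1400 μs

L = 60000 bits.
Transmission delays (L/R per hop): 250, 166.667, 428.571, 545.455 μs; sum = 1390.69 μs.
Propagation delays (d/s per hop): 0.786957, 0.959459, 1.52174, 6.28205 μs; sum = 9.55021 μs.
End-to-end = 1400 μs.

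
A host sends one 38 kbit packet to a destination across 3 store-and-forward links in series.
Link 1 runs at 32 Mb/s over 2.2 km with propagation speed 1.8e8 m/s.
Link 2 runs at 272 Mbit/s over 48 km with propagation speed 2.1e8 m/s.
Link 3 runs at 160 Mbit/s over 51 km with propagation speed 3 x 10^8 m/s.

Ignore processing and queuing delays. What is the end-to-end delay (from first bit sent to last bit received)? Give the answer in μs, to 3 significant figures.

1980 μs

L = 38000 bits.
Transmission delays (L/R per hop): 1187.5, 139.706, 237.5 μs; sum = 1564.71 μs.
Propagation delays (d/s per hop): 12.2222, 228.571, 170 μs; sum = 410.794 μs.
End-to-end = 1980 μs.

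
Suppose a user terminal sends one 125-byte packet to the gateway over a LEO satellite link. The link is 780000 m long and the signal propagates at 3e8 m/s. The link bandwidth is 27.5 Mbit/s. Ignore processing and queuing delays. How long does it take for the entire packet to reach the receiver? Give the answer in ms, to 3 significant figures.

2.64 ms

L = 125 × 8 = 1000 bits.
Transmission delay = L/R = 1000 / 27500000 = 0.0363636 ms.
Propagation delay = d/s = 780000 m / 300000000 m/s = 2.6 ms.
Total = 2.64 ms.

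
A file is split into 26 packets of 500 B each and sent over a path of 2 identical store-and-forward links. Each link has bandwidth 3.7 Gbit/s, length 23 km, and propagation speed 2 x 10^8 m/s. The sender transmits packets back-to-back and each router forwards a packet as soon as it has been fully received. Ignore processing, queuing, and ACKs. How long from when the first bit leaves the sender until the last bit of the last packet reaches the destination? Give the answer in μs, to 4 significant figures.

259.2 μs

Per-hop transmission t_tx = L/R = 4000/3700000000 = 1.08108 μs.
Per-hop propagation t_prop = 23000/200000000 = 115 μs.
Pipeline fill: first packet needs 2·t_tx to clear all hops; remaining 25 packets each add one t_tx.
Total = (2+26-1)·t_tx + 2·t_prop = 27·1.08108 + 2·115 = 259.2 μs.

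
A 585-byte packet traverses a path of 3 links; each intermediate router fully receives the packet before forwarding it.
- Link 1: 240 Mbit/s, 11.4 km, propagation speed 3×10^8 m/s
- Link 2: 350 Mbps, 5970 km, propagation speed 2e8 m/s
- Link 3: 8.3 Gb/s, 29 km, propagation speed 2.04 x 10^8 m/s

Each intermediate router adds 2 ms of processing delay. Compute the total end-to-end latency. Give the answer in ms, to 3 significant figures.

34.1 ms

L = 585 × 8 = 4680 bits.
Transmission delays (L/R per hop): 0.0195, 0.0133714, 0.000563855 ms; sum = 0.0334353 ms.
Propagation delays (d/s per hop): 0.038, 29.85, 0.142157 ms; sum = 30.0302 ms.
Processing at 2 router(s): 2 × 2 ms = 4 ms.
End-to-end = 34.1 ms.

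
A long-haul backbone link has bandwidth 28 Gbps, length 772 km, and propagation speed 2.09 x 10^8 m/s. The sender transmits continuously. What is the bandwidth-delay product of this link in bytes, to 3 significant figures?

12900000 bytes

Propagation delay = 772000 / 209000000 = 0.00369378 s.
BDP = R × t_prop = 28000000000 × 0.00369378 = 103426000 bits.
In bytes: 103426000/8 = 12900000 bytes.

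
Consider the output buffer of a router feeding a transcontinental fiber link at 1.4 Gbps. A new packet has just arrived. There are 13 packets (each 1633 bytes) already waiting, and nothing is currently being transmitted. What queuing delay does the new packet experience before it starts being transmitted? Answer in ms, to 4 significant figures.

Each queued packet: L/R = 13064/1400000000 = 0.00933143 ms.
13 queued → 0.121309 ms.
Queuing delay = 0.1213 ms.

0.1213 ms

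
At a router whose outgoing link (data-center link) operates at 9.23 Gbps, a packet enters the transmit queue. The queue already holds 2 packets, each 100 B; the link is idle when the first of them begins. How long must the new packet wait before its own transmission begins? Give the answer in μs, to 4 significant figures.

Each queued packet: L/R = 800/9230000000 = 0.0866739 μs.
2 queued → 0.173348 μs.
Queuing delay = 0.1733 μs.

0.1733 μs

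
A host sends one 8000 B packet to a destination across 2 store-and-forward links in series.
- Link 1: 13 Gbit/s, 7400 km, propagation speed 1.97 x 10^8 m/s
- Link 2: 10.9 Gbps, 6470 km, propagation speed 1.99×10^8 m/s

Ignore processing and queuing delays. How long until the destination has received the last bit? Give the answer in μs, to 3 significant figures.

70100 μs

L = 8000 × 8 = 64000 bits.
Transmission delays (L/R per hop): 4.92308, 5.87156 μs; sum = 10.7946 μs.
Propagation delays (d/s per hop): 37563.5, 32512.6 μs; sum = 70076 μs.
End-to-end = 70100 μs.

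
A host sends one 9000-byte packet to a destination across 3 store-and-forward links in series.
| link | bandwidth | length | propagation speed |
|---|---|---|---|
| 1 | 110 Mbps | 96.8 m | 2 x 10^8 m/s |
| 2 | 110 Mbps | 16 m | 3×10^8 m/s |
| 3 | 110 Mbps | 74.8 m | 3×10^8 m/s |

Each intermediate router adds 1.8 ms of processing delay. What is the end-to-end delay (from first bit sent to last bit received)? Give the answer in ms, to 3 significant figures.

L = 9000 × 8 = 72000 bits.
Transmission delay per hop = L/R = 72000/110000000 = 0.654545 ms; 3 hops → 1.96364 ms.
Propagation delays (d/s per hop): 0.000484, 5.33333e-05, 0.000249333 ms; sum = 0.000786667 ms.
Processing at 2 router(s): 2 × 1.8 ms = 3.6 ms.
End-to-end = 5.56 ms.

5.56 ms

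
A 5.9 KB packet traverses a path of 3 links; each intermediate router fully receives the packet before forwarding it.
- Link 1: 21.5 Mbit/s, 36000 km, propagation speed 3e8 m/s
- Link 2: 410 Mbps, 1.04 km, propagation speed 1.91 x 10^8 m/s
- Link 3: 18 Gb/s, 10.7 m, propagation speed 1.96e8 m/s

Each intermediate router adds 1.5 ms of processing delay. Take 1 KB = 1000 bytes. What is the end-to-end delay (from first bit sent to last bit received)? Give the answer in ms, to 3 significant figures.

125 ms

L = 47200 bits.
Transmission delays (L/R per hop): 2.19535, 0.115122, 0.00262222 ms; sum = 2.31309 ms.
Propagation delays (d/s per hop): 120, 0.00544503, 5.45918e-05 ms; sum = 120.005 ms.
Processing at 2 router(s): 2 × 1.5 ms = 3 ms.
End-to-end = 125 ms.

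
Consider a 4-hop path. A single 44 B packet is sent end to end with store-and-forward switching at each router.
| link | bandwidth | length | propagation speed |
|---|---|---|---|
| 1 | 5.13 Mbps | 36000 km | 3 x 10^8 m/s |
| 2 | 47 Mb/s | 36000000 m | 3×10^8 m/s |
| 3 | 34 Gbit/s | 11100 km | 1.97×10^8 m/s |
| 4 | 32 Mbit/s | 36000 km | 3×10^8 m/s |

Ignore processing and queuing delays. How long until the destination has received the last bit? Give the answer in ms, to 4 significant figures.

L = 44 × 8 = 352 bits.
Transmission delays (L/R per hop): 0.068616, 0.00748936, 1.03529e-05, 0.011 ms; sum = 0.0871157 ms.
Propagation delays (d/s per hop): 120, 120, 56.3452, 120 ms; sum = 416.345 ms.
End-to-end = 416.4 ms.

416.4 ms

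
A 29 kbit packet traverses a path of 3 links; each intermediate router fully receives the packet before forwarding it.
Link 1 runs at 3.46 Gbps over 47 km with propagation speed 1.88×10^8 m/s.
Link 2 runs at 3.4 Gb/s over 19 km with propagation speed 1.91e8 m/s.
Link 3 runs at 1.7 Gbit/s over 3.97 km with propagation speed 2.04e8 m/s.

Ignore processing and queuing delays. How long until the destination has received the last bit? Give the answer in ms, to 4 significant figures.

0.4029 ms

L = 29000 bits.
Transmission delays (L/R per hop): 0.0083815, 0.00852941, 0.0170588 ms; sum = 0.0339697 ms.
Propagation delays (d/s per hop): 0.25, 0.0994764, 0.0194608 ms; sum = 0.368937 ms.
End-to-end = 0.4029 ms.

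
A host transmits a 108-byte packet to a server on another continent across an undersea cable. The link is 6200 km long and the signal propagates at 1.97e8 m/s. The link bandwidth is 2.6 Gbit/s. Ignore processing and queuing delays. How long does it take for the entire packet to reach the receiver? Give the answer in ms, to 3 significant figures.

L = 108 × 8 = 864 bits.
Transmission delay = L/R = 864 / 2600000000 = 0.000332308 ms.
Propagation delay = d/s = 6200000 m / 197000000 m/s = 31.4721 ms.
Total = 31.5 ms.

31.5 ms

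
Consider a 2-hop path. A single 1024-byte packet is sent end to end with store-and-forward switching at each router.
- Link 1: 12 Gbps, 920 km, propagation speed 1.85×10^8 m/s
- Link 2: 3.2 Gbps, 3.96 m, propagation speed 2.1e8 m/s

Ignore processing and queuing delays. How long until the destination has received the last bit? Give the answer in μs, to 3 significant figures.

4980 μs

L = 1024 × 8 = 8192 bits.
Transmission delays (L/R per hop): 0.682667, 2.56 μs; sum = 3.24267 μs.
Propagation delays (d/s per hop): 4972.97, 0.0188571 μs; sum = 4972.99 μs.
End-to-end = 4980 μs.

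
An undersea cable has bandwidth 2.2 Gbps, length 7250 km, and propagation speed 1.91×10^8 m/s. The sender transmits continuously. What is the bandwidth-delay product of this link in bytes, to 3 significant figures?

10400000 bytes

Propagation delay = 7250000 / 191000000 = 0.0379581 s.
BDP = R × t_prop = 2200000000 × 0.0379581 = 83507900 bits.
In bytes: 83507900/8 = 10400000 bytes.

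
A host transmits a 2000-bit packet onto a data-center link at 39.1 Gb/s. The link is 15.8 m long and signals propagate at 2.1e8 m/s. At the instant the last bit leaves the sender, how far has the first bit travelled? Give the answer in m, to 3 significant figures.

10.7 m

t_tx = L/R = 2000/39100000000 = 5.11509e-08 s.
Distance = s × t_tx = 210000000 × 5.11509e-08 = 10.7 m.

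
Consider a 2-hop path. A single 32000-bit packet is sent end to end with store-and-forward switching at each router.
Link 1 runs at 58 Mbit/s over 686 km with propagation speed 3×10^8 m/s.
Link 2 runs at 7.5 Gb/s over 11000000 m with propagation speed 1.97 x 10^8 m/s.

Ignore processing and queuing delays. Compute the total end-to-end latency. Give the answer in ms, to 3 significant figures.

Transmission delays (L/R per hop): 0.551724, 0.00426667 ms; sum = 0.555991 ms.
Propagation delays (d/s per hop): 2.28667, 55.8376 ms; sum = 58.1242 ms.
End-to-end = 58.7 ms.

58.7 ms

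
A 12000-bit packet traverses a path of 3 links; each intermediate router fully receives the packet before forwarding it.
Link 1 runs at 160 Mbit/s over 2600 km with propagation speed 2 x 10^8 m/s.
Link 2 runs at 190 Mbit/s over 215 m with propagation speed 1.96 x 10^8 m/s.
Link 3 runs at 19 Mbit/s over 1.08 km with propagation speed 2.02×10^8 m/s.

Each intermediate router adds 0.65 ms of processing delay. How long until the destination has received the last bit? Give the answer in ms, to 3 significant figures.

15.1 ms

Transmission delays (L/R per hop): 0.075, 0.0631579, 0.631579 ms; sum = 0.769737 ms.
Propagation delays (d/s per hop): 13, 0.00109694, 0.00534653 ms; sum = 13.0064 ms.
Processing at 2 router(s): 2 × 0.65 ms = 1.3 ms.
End-to-end = 15.1 ms.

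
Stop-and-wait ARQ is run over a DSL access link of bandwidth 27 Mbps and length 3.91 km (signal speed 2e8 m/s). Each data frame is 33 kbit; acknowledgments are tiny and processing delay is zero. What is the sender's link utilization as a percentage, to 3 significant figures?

t_tx = L/R = 33000/27000000 = 0.00122222 s.
t_prop = 3910/200000000 = 1.955e-05 s; RTT = 3.91e-05 s.
Cycle = t_tx + RTT = 0.00126132 s.
Utilization = t_tx / cycle = 0.00122222/0.00126132 = 96.9 %.

96.9 %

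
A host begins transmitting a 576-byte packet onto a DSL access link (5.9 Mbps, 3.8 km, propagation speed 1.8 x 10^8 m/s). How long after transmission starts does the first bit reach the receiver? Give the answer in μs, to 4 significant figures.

21.11 μs

First bit experiences only propagation delay: d/s = 3800/180000000 = 21.11 μs.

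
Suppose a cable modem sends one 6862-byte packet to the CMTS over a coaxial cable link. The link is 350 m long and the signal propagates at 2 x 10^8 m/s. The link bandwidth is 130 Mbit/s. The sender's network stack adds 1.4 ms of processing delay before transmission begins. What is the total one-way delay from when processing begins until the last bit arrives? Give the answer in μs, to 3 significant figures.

L = 6862 × 8 = 54896 bits.
Transmission delay = L/R = 54896 / 130000000 = 422.277 μs.
Propagation delay = d/s = 350 m / 200000000 m/s = 1.75 μs.
Plus processing delay 1.4 ms = 1400 μs.
Total = 1820 μs.

1820 μs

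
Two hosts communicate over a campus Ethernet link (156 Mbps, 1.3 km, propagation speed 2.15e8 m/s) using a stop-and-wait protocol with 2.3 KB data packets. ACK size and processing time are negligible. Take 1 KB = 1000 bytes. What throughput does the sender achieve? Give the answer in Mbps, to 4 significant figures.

141.5 Mbps

t_tx = L/R = 18400/156000000 = 0.000117949 s.
t_prop = 1300/215000000 = 6.04651e-06 s; RTT = 1.2093e-05 s.
Cycle = t_tx + RTT = 0.000130042 s.
Throughput = L / cycle = 18400 / 0.000130042 = 141.5 Mbps.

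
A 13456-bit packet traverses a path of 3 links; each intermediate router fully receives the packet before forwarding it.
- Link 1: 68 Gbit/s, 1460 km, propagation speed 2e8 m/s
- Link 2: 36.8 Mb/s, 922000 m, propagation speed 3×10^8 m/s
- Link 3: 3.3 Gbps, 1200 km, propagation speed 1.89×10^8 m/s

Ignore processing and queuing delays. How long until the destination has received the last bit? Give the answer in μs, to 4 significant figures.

Transmission delays (L/R per hop): 0.197882, 365.652, 4.07758 μs; sum = 369.928 μs.
Propagation delays (d/s per hop): 7300, 3073.33, 6349.21 μs; sum = 16722.5 μs.
End-to-end = 17090 μs.

17090 μs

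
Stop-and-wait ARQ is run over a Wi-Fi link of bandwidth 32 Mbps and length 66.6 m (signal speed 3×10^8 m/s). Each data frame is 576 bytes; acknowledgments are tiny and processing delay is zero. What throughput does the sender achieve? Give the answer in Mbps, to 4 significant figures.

t_tx = L/R = 4608/32000000 = 0.000144 s.
t_prop = 66.6/300000000 = 2.22e-07 s; RTT = 4.44e-07 s.
Cycle = t_tx + RTT = 0.000144444 s.
Throughput = L / cycle = 4608 / 0.000144444 = 31.90 Mbps.

31.90 Mbps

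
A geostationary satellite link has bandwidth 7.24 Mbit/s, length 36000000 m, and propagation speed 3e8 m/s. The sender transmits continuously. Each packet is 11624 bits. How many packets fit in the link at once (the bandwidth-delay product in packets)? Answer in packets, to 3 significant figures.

Propagation delay = 36000000 / 300000000 = 0.12 s.
BDP = R × t_prop = 7240000 × 0.12 = 868800 bits.
In packets of 11624 bits: 74.7 packets.

74.7 packets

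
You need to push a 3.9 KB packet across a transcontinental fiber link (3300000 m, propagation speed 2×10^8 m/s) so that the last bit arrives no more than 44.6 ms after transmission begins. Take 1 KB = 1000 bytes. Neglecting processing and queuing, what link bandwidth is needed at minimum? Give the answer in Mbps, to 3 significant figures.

1.11 Mbps

L = 31200 bits.
Propagation delay = 3300000 / 200000000 = 16.5 ms.
Transmission budget = 44.6 − 16.5 = 28.1 ms.
R ≥ L / t_tx = 31200 bits / 0.0281 s = 1.11 Mbps.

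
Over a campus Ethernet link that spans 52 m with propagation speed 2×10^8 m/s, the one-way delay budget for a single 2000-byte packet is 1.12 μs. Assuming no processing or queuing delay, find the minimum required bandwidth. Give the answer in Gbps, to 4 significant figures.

18.60 Gbps

L = 16000 bits.
Propagation delay = 52 / 200000000 = 0.26 μs.
Transmission budget = 1.12 − 0.26 = 0.86 μs.
R ≥ L / t_tx = 16000 bits / 8.6e-07 s = 18.60 Gbps.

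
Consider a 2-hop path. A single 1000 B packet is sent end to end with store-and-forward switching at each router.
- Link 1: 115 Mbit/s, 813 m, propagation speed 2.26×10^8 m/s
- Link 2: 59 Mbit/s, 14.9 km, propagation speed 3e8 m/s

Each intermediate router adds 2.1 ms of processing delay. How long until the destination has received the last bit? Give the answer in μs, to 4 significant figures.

L = 1000 × 8 = 8000 bits.
Transmission delays (L/R per hop): 69.5652, 135.593 μs; sum = 205.158 μs.
Propagation delays (d/s per hop): 3.59735, 49.6667 μs; sum = 53.264 μs.
Processing at 1 router(s): 1 × 2.1 ms = 2100 μs.
End-to-end = 2358 μs.

2358 μs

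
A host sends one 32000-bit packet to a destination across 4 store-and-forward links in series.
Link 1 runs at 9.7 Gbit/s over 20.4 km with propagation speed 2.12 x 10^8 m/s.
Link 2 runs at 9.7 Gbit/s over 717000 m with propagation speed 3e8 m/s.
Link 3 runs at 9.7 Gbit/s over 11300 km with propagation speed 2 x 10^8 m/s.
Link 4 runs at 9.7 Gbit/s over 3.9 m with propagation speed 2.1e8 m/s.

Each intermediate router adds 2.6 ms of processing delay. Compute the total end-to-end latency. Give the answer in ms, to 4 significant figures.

66.80 ms

Transmission delay per hop = L/R = 32000/9700000000 = 0.00329897 ms; 4 hops → 0.0131959 ms.
Propagation delays (d/s per hop): 0.0962264, 2.39, 56.5, 1.85714e-05 ms; sum = 58.9862 ms.
Processing at 3 router(s): 3 × 2.6 ms = 7.8 ms.
End-to-end = 66.80 ms.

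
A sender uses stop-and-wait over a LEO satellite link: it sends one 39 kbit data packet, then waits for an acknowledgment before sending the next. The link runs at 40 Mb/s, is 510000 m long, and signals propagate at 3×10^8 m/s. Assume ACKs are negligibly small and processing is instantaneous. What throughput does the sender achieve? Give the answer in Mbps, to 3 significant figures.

t_tx = L/R = 39000/40000000 = 0.000975 s.
t_prop = 510000/300000000 = 0.0017 s; RTT = 0.0034 s.
Cycle = t_tx + RTT = 0.004375 s.
Throughput = L / cycle = 39000 / 0.004375 = 8.91 Mbps.

8.91 Mbps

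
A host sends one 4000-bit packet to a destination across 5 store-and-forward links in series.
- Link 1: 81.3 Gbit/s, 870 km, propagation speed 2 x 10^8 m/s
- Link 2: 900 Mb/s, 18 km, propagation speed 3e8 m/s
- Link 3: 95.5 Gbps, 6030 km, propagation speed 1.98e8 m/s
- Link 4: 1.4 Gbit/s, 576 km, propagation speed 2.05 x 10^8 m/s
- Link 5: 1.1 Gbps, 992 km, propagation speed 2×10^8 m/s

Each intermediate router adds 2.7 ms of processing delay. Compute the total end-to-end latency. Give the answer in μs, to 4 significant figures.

Transmission delays (L/R per hop): 0.0492005, 4.44444, 0.0418848, 2.85714, 3.63636 μs; sum = 11.029 μs.
Propagation delays (d/s per hop): 4350, 60, 30454.5, 2809.76, 4960 μs; sum = 42634.3 μs.
Processing at 4 router(s): 4 × 2.7 ms = 10800 μs.
End-to-end = 53450 μs.

53450 μs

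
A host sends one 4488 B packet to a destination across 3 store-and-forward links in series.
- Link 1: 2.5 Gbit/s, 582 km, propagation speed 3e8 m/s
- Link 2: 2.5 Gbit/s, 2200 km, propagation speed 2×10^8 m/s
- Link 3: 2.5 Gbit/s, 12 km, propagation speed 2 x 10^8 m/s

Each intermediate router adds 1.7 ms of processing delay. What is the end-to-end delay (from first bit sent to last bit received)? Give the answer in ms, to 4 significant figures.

L = 4488 × 8 = 35904 bits.
Transmission delay per hop = L/R = 35904/2500000000 = 0.0143616 ms; 3 hops → 0.0430848 ms.
Propagation delays (d/s per hop): 1.94, 11, 0.06 ms; sum = 13 ms.
Processing at 2 router(s): 2 × 1.7 ms = 3.4 ms.
End-to-end = 16.44 ms.

16.44 ms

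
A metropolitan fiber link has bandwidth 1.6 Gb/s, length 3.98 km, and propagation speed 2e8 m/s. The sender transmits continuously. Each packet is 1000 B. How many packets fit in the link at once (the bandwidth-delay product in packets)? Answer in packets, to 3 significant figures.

3.98 packets

Propagation delay = 3980 / 200000000 = 1.99e-05 s.
BDP = R × t_prop = 1600000000 × 1.99e-05 = 31840 bits.
In packets of 8000 bits: 3.98 packets.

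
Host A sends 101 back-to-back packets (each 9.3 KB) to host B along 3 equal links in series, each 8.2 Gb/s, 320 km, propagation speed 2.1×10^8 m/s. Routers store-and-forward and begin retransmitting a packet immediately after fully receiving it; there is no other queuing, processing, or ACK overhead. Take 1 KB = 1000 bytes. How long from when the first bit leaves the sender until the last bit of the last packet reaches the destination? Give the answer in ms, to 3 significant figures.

Per-hop transmission t_tx = L/R = 74400/8.2e+09 = 0.00907317 ms.
Per-hop propagation t_prop = 320000/210000000 = 1.52381 ms.
Pipeline fill: first packet needs 3·t_tx to clear all hops; remaining 100 packets each add one t_tx.
Total = (3+101-1)·t_tx + 3·t_prop = 103·0.00907317 + 3·1.52381 = 5.51 ms.

5.51 ms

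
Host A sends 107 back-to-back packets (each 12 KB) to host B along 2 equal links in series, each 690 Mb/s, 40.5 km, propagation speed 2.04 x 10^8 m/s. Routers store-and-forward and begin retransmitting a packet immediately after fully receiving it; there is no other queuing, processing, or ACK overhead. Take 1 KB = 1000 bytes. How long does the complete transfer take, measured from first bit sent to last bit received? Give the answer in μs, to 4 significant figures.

Per-hop transmission t_tx = L/R = 96000/690000000 = 139.13 μs.
Per-hop propagation t_prop = 40500/204000000 = 198.529 μs.
Pipeline fill: first packet needs 2·t_tx to clear all hops; remaining 106 packets each add one t_tx.
Total = (2+107-1)·t_tx + 2·t_prop = 108·139.13 + 2·198.529 = 15420 μs.

15420 μs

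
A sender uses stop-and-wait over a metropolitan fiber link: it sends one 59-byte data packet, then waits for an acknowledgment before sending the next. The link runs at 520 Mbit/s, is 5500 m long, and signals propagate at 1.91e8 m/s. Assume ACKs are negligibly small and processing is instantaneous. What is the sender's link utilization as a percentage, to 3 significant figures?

1.55 %

t_tx = L/R = 472/520000000 = 9.07692e-07 s.
t_prop = 5500/191000000 = 2.87958e-05 s; RTT = 5.75916e-05 s.
Cycle = t_tx + RTT = 5.84993e-05 s.
Utilization = t_tx / cycle = 9.07692e-07/5.84993e-05 = 1.55 %.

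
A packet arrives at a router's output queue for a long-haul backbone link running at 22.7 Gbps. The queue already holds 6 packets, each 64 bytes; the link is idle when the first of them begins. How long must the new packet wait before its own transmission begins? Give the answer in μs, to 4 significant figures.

0.1353 μs

Each queued packet: L/R = 512/22700000000 = 0.0225551 μs.
6 queued → 0.13533 μs.
Queuing delay = 0.1353 μs.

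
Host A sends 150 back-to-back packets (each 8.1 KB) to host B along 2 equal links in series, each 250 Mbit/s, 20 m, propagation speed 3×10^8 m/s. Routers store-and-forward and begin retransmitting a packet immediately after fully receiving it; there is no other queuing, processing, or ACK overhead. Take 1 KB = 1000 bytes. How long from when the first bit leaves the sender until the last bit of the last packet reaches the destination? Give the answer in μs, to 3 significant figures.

39100 μs

Per-hop transmission t_tx = L/R = 64800/250000000 = 259.2 μs.
Per-hop propagation t_prop = 20/300000000 = 0.0666667 μs.
Pipeline fill: first packet needs 2·t_tx to clear all hops; remaining 149 packets each add one t_tx.
Total = (2+150-1)·t_tx + 2·t_prop = 151·259.2 + 2·0.0666667 = 39100 μs.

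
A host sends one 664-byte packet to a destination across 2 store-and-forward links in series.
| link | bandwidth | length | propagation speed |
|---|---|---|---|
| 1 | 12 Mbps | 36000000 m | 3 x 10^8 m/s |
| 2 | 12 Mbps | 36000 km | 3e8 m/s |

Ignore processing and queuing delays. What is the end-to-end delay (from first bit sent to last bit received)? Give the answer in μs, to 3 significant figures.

241000 μs

L = 664 × 8 = 5312 bits.
Transmission delay per hop = L/R = 5312/12000000 = 442.667 μs; 2 hops → 885.333 μs.
Propagation delays (d/s per hop): 120000, 120000 μs; sum = 240000 μs.
End-to-end = 241000 μs.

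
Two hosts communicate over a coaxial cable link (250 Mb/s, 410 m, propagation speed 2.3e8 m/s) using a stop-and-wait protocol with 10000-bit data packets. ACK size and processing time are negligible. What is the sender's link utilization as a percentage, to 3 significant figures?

t_tx = L/R = 10000/250000000 = 4e-05 s.
t_prop = 410/2.3e+08 = 1.78261e-06 s; RTT = 3.56522e-06 s.
Cycle = t_tx + RTT = 4.35652e-05 s.
Utilization = t_tx / cycle = 4e-05/4.35652e-05 = 91.8 %.

91.8 %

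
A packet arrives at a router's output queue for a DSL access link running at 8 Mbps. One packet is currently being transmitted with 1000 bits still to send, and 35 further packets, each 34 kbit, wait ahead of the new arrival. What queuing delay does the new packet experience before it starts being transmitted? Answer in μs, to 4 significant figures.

Each queued packet: L/R = 34000/8000000 = 4250 μs.
35 queued → 148750 μs.
Plus remaining 1000 bits of current packet: 125 μs.
Queuing delay = 148900 μs.

148900 μs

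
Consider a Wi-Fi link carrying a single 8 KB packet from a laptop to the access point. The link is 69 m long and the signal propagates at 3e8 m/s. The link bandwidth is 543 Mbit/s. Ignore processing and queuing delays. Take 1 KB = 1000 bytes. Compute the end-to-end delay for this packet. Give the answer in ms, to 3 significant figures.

L = 64000 bits.
Transmission delay = L/R = 64000 / 543000000 = 0.117864 ms.
Propagation delay = d/s = 69 m / 300000000 m/s = 0.00023 ms.
Total = 0.118 ms.

0.118 ms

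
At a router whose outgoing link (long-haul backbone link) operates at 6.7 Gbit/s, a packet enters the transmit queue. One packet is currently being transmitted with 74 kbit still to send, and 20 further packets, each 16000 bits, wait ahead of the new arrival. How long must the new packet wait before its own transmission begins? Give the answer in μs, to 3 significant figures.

58.8 μs

Each queued packet: L/R = 16000/6700000000 = 2.38806 μs.
20 queued → 47.7612 μs.
Plus remaining 74000 bits of current packet: 11.0448 μs.
Queuing delay = 58.8 μs.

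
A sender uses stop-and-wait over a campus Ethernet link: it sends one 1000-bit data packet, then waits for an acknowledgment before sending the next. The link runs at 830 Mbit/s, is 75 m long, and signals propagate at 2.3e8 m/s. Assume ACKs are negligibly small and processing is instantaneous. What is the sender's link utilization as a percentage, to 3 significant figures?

64.9 %

t_tx = L/R = 1000/830000000 = 1.20482e-06 s.
t_prop = 75/2.3e+08 = 3.26087e-07 s; RTT = 6.52174e-07 s.
Cycle = t_tx + RTT = 1.85699e-06 s.
Utilization = t_tx / cycle = 1.20482e-06/1.85699e-06 = 64.9 %.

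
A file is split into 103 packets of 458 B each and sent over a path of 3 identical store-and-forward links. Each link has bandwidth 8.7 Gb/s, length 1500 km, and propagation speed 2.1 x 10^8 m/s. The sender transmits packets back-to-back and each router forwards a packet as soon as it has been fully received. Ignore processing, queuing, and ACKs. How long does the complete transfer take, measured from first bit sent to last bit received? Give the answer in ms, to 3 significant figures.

21.5 ms

Per-hop transmission t_tx = L/R = 3664/8700000000 = 0.000421149 ms.
Per-hop propagation t_prop = 1500000/210000000 = 7.14286 ms.
Pipeline fill: first packet needs 3·t_tx to clear all hops; remaining 102 packets each add one t_tx.
Total = (3+103-1)·t_tx + 3·t_prop = 105·0.000421149 + 3·7.14286 = 21.5 ms.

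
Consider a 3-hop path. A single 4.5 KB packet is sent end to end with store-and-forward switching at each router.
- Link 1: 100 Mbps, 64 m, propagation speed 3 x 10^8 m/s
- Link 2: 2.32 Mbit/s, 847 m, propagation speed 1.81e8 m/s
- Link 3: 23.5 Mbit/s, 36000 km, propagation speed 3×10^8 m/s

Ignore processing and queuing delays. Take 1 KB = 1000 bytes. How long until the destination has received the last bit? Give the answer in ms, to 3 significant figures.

137 ms

L = 36000 bits.
Transmission delays (L/R per hop): 0.36, 15.5172, 1.53191 ms; sum = 17.4092 ms.
Propagation delays (d/s per hop): 0.000213333, 0.00467956, 120 ms; sum = 120.005 ms.
End-to-end = 137 ms.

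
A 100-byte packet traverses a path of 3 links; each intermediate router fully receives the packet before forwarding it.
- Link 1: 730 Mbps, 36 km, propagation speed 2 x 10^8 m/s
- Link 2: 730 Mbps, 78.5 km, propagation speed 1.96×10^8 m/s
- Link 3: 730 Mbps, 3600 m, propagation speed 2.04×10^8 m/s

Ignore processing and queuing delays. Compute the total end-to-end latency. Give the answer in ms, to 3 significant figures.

0.601 ms

L = 100 × 8 = 800 bits.
Transmission delay per hop = L/R = 800/730000000 = 0.00109589 ms; 3 hops → 0.00328767 ms.
Propagation delays (d/s per hop): 0.18, 0.40051, 0.0176471 ms; sum = 0.598157 ms.
End-to-end = 0.601 ms.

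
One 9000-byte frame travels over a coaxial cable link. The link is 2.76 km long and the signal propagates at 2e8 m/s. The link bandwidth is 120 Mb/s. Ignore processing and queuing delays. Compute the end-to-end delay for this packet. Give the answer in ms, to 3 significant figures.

0.614 ms

L = 9000 × 8 = 72000 bits.
Transmission delay = L/R = 72000 / 120000000 = 0.6 ms.
Propagation delay = d/s = 2760 m / 200000000 m/s = 0.0138 ms.
Total = 0.614 ms.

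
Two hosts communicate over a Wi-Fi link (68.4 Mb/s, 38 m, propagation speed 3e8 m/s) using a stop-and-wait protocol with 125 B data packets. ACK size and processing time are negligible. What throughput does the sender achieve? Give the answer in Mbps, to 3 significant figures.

67.2 Mbps

t_tx = L/R = 1000/68400000 = 1.46199e-05 s.
t_prop = 38/300000000 = 1.26667e-07 s; RTT = 2.53333e-07 s.
Cycle = t_tx + RTT = 1.48732e-05 s.
Throughput = L / cycle = 1000 / 1.48732e-05 = 67.2 Mbps.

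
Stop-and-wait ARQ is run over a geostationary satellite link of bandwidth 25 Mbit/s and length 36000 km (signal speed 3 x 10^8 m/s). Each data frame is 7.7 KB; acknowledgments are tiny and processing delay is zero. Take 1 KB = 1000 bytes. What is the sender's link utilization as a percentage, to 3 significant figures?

1.02 %

t_tx = L/R = 61600/25000000 = 0.002464 s.
t_prop = 36000000/300000000 = 0.12 s; RTT = 0.24 s.
Cycle = t_tx + RTT = 0.242464 s.
Utilization = t_tx / cycle = 0.002464/0.242464 = 1.02 %.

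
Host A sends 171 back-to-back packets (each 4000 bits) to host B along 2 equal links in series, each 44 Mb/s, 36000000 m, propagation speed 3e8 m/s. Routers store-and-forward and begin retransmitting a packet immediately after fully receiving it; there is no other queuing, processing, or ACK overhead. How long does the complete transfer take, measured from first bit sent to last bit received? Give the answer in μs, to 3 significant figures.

Per-hop transmission t_tx = L/R = 4000/44000000 = 90.9091 μs.
Per-hop propagation t_prop = 36000000/300000000 = 120000 μs.
Pipeline fill: first packet needs 2·t_tx to clear all hops; remaining 170 packets each add one t_tx.
Total = (2+171-1)·t_tx + 2·t_prop = 172·90.9091 + 2·120000 = 256000 μs.

256000 μs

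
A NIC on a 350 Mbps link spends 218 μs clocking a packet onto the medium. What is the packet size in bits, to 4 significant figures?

L = R × t_tx = 350000000 b/s × 0.000218 s = 76300 bits.

76300 bits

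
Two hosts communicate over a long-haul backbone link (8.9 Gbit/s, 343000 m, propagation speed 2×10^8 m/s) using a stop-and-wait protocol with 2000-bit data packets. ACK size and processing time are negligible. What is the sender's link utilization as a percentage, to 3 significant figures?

t_tx = L/R = 2000/8900000000 = 2.24719e-07 s.
t_prop = 343000/200000000 = 0.001715 s; RTT = 0.00343 s.
Cycle = t_tx + RTT = 0.00343022 s.
Utilization = t_tx / cycle = 2.24719e-07/0.00343022 = 0.00655 %.

0.00655 %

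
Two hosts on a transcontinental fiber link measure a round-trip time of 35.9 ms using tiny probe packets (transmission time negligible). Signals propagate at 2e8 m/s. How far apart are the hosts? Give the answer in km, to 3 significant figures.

3590 km

One-way propagation = RTT/2 = 17.95 ms.
d = s × t = 200000000 × 0.01795 = 3590 km.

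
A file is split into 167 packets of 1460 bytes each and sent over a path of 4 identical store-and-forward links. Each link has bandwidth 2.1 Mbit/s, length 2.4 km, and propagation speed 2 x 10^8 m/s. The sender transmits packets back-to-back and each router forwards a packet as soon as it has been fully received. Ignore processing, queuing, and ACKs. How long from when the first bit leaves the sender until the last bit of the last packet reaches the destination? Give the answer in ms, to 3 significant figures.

946 ms

Per-hop transmission t_tx = L/R = 11680/2100000 = 5.5619 ms.
Per-hop propagation t_prop = 2400/200000000 = 0.012 ms.
Pipeline fill: first packet needs 4·t_tx to clear all hops; remaining 166 packets each add one t_tx.
Total = (4+167-1)·t_tx + 4·t_prop = 170·5.5619 + 4·0.012 = 946 ms.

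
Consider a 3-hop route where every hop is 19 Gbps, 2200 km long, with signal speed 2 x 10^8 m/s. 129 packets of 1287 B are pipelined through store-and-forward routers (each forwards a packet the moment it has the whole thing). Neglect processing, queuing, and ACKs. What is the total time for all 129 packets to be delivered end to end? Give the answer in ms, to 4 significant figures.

33.07 ms

Per-hop transmission t_tx = L/R = 10296/19000000000 = 0.000541895 ms.
Per-hop propagation t_prop = 2200000/200000000 = 11 ms.
Pipeline fill: first packet needs 3·t_tx to clear all hops; remaining 128 packets each add one t_tx.
Total = (3+129-1)·t_tx + 3·t_prop = 131·0.000541895 + 3·11 = 33.07 ms.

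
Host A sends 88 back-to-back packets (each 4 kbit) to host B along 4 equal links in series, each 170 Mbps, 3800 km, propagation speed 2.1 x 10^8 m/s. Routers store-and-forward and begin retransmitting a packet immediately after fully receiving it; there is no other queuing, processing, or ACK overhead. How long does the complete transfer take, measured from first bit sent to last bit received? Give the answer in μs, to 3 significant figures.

74500 μs

Per-hop transmission t_tx = L/R = 4000/170000000 = 23.5294 μs.
Per-hop propagation t_prop = 3800000/210000000 = 18095.2 μs.
Pipeline fill: first packet needs 4·t_tx to clear all hops; remaining 87 packets each add one t_tx.
Total = (4+88-1)·t_tx + 4·t_prop = 91·23.5294 + 4·18095.2 = 74500 μs.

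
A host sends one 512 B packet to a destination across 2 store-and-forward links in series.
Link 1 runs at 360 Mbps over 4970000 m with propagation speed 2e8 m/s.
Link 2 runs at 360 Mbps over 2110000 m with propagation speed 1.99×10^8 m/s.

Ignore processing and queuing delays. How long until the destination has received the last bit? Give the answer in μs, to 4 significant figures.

L = 512 × 8 = 4096 bits.
Transmission delay per hop = L/R = 4096/360000000 = 11.3778 μs; 2 hops → 22.7556 μs.
Propagation delays (d/s per hop): 24850, 10603 μs; sum = 35453 μs.
End-to-end = 35480 μs.

35480 μs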